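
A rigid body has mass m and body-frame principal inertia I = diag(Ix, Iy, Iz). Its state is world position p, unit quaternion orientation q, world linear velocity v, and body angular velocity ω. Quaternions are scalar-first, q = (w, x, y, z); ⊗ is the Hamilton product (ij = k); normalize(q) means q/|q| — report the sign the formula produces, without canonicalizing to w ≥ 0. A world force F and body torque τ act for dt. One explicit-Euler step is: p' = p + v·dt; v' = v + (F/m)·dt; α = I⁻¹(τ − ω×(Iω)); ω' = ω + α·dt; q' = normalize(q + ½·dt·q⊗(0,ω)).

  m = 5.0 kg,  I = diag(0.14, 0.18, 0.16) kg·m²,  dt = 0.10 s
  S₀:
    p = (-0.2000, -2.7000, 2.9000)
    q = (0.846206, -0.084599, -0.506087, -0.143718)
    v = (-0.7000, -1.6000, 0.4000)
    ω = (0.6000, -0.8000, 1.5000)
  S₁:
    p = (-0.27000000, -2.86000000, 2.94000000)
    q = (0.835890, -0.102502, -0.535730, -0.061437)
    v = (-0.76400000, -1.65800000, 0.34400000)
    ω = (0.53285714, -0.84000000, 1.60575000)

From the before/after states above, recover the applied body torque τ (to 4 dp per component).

τ = (-0.0700, -0.0900, 0.1500)

ω₁ − ω₀ = (-0.06714286, -0.04000000, 0.10575000)
τ = I·(Δω/dt) + ω₀×(Iω₀) = (-0.0700, -0.0900, 0.1500)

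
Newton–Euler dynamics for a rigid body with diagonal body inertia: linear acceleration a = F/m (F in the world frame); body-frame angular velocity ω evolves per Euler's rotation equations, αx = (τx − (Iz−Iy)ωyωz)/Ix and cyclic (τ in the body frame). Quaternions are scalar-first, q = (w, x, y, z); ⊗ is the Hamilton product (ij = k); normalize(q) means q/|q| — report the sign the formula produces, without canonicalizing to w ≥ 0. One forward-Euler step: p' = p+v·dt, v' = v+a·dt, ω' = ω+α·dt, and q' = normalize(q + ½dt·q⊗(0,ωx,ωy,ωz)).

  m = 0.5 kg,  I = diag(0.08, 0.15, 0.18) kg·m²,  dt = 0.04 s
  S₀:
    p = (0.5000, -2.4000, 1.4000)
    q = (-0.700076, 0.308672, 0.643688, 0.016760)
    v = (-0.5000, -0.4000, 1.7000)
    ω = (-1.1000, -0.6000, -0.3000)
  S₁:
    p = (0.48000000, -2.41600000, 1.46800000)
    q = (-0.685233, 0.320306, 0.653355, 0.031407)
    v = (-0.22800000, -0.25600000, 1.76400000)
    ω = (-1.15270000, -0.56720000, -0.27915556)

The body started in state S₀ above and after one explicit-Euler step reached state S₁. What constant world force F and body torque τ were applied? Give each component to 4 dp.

Δω = ω₁−ω₀ = (-0.05270000, 0.03280000, 0.02084444)
I·α + gyro = (-0.1000, 0.0900, 0.1400)
v₁ − v₀ = (0.27200000, 0.14400000, 0.06400000)
m·(v₁−v₀)/dt = (3.4000, 1.8000, 0.8000)

F = (3.4000, 1.8000, 0.8000)
τ = (-0.1000, 0.0900, 0.1400)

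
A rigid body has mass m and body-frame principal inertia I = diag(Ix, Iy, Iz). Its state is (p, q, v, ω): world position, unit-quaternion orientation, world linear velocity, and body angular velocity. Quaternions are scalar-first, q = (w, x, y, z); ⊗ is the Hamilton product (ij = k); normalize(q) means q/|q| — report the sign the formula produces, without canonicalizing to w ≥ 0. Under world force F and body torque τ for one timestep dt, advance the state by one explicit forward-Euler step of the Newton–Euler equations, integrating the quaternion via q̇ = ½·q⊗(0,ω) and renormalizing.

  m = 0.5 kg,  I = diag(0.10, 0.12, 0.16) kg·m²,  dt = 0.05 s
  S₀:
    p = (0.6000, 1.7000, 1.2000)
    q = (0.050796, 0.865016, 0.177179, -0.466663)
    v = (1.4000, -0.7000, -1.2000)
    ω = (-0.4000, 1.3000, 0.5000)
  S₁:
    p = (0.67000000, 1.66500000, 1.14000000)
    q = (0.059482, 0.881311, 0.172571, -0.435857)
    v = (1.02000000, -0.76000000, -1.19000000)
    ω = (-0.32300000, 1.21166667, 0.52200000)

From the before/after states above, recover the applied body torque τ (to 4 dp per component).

τ = (0.1800, -0.2000, 0.0600)

ω₁ − ω₀ = (0.07700000, -0.08833333, 0.02200000)
I·α + gyro = (0.1800, -0.2000, 0.0600)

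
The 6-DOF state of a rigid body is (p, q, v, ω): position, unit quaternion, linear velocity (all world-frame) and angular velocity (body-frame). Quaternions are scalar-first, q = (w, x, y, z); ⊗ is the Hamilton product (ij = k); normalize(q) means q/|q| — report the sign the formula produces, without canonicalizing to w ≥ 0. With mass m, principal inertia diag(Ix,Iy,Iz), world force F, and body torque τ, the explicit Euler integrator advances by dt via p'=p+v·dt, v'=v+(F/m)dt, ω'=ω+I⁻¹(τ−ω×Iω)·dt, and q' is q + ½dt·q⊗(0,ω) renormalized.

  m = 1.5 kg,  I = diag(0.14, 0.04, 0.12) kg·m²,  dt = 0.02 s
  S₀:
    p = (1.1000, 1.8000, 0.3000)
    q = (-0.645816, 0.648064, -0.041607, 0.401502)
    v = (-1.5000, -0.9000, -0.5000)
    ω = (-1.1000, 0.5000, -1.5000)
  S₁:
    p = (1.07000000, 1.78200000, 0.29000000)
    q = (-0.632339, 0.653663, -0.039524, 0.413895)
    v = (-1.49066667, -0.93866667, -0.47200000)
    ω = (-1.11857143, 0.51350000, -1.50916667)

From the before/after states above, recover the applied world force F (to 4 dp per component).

F = (0.7000, -2.9000, 2.1000)

velocity change Δv = (0.00933333, -0.03866667, 0.02800000)
applied force F = (0.7000, -2.9000, 2.1000)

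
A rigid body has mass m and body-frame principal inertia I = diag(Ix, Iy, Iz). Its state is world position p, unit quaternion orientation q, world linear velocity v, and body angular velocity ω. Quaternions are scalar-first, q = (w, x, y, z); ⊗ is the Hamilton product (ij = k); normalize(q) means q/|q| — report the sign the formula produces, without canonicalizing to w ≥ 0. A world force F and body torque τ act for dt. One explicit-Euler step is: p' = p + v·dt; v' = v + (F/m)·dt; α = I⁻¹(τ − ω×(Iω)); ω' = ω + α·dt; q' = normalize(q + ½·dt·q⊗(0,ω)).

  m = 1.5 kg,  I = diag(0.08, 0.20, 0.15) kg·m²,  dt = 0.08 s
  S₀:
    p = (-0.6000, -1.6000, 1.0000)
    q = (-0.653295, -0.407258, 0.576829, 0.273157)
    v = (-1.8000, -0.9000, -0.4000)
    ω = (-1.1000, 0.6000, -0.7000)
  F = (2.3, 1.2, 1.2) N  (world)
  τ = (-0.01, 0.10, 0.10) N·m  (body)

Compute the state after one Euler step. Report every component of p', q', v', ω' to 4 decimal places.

p' = (-0.7440, -1.6720, 0.9680)
q' = (-0.6763, -0.4006, 0.5368, 0.3066)
v' = (-1.6773, -0.8360, -0.3360)
ω' = (-1.1310, 0.6616, -0.6044)

a = (1.5333, 0.8000, 0.8000)
new position p' = (-0.7440, -1.6720, 0.9680)
v' = v + a·dt = (-1.6773, -0.8360, -0.3360)
angular accel α = (-0.3875, 0.7695, 1.1947)
ω + α·dt = (-1.1310, 0.6616, -0.6044)
Hamilton product q⊗(0,ω) = (-0.6028713, 0.1509500, -0.9775303, 0.8474636)
q + ½dt·q⊗(0,ω), renormalized = (-0.6763, -0.4006, 0.5368, 0.3066)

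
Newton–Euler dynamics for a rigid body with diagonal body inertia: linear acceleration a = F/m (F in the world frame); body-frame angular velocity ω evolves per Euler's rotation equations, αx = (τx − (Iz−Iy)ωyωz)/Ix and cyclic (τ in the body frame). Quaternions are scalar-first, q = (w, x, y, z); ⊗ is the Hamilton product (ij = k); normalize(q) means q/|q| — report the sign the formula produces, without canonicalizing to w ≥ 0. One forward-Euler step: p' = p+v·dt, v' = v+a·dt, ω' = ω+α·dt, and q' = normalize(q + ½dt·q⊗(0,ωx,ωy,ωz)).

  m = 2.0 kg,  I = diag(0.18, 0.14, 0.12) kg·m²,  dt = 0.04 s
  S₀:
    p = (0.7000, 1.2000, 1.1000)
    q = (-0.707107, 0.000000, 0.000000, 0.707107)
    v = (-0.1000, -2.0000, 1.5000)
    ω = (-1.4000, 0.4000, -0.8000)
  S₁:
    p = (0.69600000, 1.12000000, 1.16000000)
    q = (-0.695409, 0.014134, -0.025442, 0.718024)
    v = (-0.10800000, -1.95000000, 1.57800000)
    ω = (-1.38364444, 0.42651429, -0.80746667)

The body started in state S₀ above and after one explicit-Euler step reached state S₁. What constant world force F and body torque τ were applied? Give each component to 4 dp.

v₁ − v₀ = (-0.00800000, 0.05000000, 0.07800000)
m·(v₁−v₀)/dt = (-0.4000, 2.5000, 3.9000)
ω₁ − ω₀ = (0.01635556, 0.02651429, -0.00746667)
gyro term ω₀×Iω₀ = (0.0064, 0.0672, 0.0224)
I·α + gyro = (0.0800, 0.1600, 0.0000)

F = (-0.4000, 2.5000, 3.9000)
τ = (0.0800, 0.1600, 0.0000)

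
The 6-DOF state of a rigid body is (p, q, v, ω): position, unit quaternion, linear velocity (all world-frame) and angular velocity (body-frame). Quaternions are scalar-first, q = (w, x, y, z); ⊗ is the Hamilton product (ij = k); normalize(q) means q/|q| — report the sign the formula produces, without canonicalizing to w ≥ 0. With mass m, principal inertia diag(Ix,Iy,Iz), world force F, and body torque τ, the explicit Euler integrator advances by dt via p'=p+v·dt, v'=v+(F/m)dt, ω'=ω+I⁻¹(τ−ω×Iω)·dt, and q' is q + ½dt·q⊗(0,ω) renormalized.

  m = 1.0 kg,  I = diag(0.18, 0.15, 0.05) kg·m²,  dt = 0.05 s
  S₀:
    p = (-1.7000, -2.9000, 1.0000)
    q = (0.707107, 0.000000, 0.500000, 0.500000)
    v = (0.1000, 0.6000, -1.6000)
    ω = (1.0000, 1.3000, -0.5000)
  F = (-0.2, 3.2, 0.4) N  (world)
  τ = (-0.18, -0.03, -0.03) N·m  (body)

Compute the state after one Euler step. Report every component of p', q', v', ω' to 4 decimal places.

p' = (-1.6950, -2.8700, 0.9200)
q' = (0.6965, -0.0048, 0.5350, 0.4782)
v' = (0.0900, 0.7600, -1.5800)
ω' = (0.9319, 1.3117, -0.4910)

α = I⁻¹(τ − ω×Iω) = (-1.3611, 0.2333, 0.1800)
ω + α·dt = (0.9319, 1.3117, -0.4910)
Hamilton product q⊗(0,ω) = (-0.4000000, -0.1928930, 1.4192391, -0.8535535)
q + ½dt·q⊗(0,ω), renormalized = (0.6965, -0.0048, 0.5350, 0.4782)
new position p' = (-1.6950, -2.8700, 0.9200)
v' = v + a·dt = (0.0900, 0.7600, -1.5800)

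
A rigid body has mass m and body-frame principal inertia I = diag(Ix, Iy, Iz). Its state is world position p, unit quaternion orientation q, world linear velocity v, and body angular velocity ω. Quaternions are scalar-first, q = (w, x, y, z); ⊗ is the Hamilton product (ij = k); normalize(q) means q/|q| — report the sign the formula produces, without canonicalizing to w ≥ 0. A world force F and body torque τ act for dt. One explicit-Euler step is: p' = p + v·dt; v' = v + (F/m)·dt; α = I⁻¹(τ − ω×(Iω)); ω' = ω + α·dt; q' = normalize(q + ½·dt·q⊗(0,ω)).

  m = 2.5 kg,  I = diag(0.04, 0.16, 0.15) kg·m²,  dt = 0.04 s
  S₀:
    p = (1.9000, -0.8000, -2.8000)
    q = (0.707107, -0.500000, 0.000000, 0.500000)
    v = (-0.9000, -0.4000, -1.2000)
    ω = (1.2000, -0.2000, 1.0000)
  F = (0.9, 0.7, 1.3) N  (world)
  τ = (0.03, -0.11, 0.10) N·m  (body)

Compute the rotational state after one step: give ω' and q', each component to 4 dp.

ω' = (1.2280, -0.1945, 1.0343)
q' = (0.7088, -0.4808, 0.0192, 0.5159)

α = I⁻¹(τ − ω×Iω) = (0.7000, 0.1375, 0.8587)
new body rate ω' = (1.2280, -0.1945, 1.0343)
2q̇ = q⊗(0,ω) = (0.1000000, 0.9485284, 0.9585786, 0.8071070)
q + ½dt·q⊗(0,ω), renormalized = (0.7088, -0.4808, 0.0192, 0.5159)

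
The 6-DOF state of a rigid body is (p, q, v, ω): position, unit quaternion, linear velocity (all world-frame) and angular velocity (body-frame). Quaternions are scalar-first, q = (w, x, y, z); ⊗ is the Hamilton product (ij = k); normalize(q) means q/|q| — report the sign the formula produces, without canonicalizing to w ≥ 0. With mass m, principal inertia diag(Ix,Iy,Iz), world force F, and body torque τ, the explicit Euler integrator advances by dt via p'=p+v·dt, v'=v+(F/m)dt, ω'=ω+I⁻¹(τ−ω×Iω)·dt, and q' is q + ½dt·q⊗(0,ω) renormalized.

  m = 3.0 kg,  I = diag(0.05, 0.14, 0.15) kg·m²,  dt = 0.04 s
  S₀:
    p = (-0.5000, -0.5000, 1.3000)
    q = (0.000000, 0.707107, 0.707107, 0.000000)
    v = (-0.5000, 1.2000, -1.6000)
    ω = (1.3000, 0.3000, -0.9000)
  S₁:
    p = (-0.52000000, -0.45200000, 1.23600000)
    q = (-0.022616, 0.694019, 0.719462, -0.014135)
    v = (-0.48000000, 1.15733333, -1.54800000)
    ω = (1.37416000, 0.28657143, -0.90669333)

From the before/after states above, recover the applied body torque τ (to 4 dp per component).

rate change Δω = (0.07416000, -0.01342857, -0.00669333)
gyro term ω₀×Iω₀ = (-0.0027, 0.1170, 0.0351)
I·α + gyro = (0.0900, 0.0700, 0.0100)

τ = (0.0900, 0.0700, 0.0100)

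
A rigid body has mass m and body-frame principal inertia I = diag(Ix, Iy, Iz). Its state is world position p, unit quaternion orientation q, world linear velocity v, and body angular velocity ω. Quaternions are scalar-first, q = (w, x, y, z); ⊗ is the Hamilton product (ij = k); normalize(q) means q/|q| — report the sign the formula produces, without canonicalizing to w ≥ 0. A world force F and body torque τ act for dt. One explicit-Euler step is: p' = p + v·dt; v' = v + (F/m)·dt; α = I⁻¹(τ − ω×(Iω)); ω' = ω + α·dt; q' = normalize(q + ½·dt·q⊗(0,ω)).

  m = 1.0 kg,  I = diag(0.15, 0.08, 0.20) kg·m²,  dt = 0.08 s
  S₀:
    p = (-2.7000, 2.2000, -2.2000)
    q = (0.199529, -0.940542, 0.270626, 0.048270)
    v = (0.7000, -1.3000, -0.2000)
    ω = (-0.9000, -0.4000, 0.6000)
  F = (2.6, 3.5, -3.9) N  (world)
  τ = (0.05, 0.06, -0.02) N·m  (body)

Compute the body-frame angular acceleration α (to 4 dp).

α = (0.5253, 0.4125, 0.0260)

ω×(Iω) gyroscopic = (-0.0288, 0.0270, -0.0252)
angular accel α = (0.5253, 0.4125, 0.0260)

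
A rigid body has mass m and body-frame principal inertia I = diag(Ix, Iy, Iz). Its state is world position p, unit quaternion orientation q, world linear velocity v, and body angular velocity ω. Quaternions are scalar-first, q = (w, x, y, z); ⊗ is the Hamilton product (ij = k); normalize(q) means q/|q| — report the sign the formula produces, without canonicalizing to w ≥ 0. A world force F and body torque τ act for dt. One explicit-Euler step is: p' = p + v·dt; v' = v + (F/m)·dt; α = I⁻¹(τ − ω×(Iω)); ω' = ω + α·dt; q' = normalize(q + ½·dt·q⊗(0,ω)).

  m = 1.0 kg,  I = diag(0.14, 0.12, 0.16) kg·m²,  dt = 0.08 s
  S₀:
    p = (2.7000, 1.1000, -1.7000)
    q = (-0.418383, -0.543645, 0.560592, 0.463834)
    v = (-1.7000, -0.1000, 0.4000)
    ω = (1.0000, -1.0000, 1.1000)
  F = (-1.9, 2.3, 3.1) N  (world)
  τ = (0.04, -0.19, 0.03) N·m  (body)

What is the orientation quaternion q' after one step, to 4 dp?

q' = (-0.3936, -0.5158, 0.6182, 0.4436)

2q̇ = q⊗(0,ω) = (0.5940196, 0.6621022, 1.4802265, -0.4771683)
q + ½dt·q⊗(0,ω), renormalized = (-0.3936, -0.5158, 0.6182, 0.4436)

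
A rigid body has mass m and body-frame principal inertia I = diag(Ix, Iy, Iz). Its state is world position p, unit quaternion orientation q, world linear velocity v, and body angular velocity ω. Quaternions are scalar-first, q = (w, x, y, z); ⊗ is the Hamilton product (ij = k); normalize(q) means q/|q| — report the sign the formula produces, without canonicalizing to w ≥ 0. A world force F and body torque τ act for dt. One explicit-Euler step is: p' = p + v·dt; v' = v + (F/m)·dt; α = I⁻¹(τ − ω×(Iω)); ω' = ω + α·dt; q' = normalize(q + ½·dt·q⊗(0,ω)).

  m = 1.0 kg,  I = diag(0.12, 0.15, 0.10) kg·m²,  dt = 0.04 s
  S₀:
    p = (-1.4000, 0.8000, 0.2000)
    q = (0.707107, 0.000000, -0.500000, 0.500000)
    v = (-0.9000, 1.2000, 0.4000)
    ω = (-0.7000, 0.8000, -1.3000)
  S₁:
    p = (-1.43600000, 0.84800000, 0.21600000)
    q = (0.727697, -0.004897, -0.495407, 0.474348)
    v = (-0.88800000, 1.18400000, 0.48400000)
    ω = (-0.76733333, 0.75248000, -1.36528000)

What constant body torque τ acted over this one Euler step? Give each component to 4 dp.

τ = (-0.1500, -0.1600, -0.1800)

Δω = ω₁−ω₀ = (-0.06733333, -0.04752000, -0.06528000)
precession coupling = (0.0520, 0.0182, -0.0168)
τ = I·(Δω/dt) + ω₀×(Iω₀) = (-0.1500, -0.1600, -0.1800)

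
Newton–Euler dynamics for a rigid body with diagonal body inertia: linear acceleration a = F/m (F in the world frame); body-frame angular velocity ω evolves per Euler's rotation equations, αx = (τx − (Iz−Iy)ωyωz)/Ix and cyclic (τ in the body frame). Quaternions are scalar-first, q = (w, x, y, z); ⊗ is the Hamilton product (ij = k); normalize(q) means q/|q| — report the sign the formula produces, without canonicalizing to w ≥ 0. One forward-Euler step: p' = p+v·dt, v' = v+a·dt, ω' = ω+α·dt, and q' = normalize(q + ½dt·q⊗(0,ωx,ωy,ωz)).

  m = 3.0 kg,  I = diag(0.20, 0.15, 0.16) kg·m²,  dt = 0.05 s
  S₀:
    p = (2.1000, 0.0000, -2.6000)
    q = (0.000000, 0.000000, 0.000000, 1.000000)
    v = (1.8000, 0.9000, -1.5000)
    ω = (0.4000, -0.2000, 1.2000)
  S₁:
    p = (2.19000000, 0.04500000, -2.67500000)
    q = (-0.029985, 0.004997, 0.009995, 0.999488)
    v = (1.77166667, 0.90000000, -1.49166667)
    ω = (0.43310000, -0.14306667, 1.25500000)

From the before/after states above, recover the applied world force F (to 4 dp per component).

F = (-1.7000, 0.0000, 0.5000)

velocity change Δv = (-0.02833333, 0.00000000, 0.00833333)
m·(v₁−v₀)/dt = (-1.7000, 0.0000, 0.5000)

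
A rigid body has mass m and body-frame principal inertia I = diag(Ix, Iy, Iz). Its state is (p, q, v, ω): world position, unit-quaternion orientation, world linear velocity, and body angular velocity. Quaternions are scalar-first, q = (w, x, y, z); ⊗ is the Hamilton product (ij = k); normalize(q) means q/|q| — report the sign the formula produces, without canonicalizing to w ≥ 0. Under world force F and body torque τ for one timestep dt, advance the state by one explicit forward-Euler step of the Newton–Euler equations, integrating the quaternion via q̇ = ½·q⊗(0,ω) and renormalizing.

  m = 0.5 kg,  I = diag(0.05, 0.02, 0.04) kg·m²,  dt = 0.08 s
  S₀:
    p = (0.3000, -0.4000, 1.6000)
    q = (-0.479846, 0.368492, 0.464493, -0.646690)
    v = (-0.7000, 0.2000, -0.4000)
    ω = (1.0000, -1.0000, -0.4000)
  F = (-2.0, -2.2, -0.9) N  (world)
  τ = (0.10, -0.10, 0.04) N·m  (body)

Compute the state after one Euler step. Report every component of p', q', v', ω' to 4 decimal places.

precession coupling ω×(Iω) = (0.0080, -0.0040, 0.0300)
(τ − ω×Iω)/I = (1.8400, -4.8000, 0.2500)
new body rate ω' = (1.1472, -1.3840, -0.3800)
2q̇ = q⊗(0,ω) = (-0.1626750, -1.3123332, -0.0194472, -0.6410466)
q' = normalize(q + ½dt·q⊗(0,ω)) = (-0.4855, 0.3155, 0.4629, -0.6712)
p' = p + v·dt = (0.2440, -0.3840, 1.5680)
new velocity v' = (-1.0200, -0.1520, -0.5440)

p' = (0.2440, -0.3840, 1.5680)
q' = (-0.4855, 0.3155, 0.4629, -0.6712)
v' = (-1.0200, -0.1520, -0.5440)
ω' = (1.1472, -1.3840, -0.3800)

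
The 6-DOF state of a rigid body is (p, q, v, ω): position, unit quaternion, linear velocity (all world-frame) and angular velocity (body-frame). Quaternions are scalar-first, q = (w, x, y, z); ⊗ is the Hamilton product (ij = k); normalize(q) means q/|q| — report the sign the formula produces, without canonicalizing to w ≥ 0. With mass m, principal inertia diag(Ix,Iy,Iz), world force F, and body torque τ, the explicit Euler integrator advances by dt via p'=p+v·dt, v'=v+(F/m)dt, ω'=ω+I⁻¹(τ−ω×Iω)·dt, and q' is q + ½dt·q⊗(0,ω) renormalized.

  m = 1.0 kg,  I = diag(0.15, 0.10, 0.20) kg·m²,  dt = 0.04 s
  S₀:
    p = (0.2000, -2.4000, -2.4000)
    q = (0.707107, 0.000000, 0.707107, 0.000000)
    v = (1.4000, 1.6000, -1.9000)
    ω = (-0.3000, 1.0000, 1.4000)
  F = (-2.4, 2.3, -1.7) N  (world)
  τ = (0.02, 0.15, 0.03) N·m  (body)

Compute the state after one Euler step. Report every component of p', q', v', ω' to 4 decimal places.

p' = (0.2560, -2.3360, -2.4760)
q' = (0.6925, 0.0155, 0.7208, 0.0240)
v' = (1.3040, 1.6920, -1.9680)
ω' = (-0.3320, 1.0516, 1.4030)

gyro term ω×Iω = (0.1400, 0.0210, 0.0150)
(τ − ω×Iω)/I = (-0.8000, 1.2900, 0.0750)
new body rate ω' = (-0.3320, 1.0516, 1.4030)
Hamilton product q⊗(0,ω) = (-0.7071070, 0.7778177, 0.7071070, 1.2020819)
q' = normalize(q + ½dt·q⊗(0,ω)) = (0.6925, 0.0155, 0.7208, 0.0240)
p + v·dt = (0.2560, -2.3360, -2.4760)
v + (F/m)dt = (1.3040, 1.6920, -1.9680)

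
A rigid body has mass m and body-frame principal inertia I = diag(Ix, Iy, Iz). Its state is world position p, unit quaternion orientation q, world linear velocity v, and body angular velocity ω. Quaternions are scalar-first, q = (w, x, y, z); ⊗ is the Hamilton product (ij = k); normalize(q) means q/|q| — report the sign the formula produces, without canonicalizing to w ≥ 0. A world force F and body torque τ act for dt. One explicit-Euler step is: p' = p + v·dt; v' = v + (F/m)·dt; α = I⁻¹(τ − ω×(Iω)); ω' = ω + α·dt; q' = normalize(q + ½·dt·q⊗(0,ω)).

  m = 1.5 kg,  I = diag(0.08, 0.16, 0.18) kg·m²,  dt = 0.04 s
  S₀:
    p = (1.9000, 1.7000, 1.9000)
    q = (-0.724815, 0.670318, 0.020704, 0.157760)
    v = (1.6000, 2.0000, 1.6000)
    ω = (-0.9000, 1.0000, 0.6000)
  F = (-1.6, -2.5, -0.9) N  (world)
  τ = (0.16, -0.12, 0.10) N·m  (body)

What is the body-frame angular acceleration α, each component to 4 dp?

α = (1.8500, -1.0875, 0.9556)

ω×(Iω) gyroscopic = (0.0120, 0.0540, -0.0720)
(τ − ω×Iω)/I = (1.8500, -1.0875, 0.9556)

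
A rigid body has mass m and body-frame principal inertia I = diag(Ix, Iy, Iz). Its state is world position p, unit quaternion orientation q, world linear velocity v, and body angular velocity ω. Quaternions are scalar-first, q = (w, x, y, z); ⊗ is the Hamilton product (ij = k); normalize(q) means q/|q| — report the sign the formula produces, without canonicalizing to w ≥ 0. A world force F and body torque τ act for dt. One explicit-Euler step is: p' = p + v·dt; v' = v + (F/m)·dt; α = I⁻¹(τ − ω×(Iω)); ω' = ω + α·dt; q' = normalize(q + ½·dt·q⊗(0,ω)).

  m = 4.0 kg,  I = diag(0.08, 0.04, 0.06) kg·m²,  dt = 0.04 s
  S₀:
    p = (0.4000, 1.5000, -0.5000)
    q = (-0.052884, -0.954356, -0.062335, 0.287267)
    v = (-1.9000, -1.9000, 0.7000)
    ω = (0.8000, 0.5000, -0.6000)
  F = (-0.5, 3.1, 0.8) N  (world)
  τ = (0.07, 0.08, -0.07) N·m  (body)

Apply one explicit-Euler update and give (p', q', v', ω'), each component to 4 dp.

precession coupling ω×(Iω) = (-0.0060, -0.0096, -0.0160)
(τ − ω×Iω)/I = (0.9500, 2.2400, -0.9000)
new body rate ω' = (0.8380, 0.5896, -0.6360)
2q̇ = q⊗(0,ω) = (0.9670125, -0.1485397, -0.3692420, -0.3955796)
q' = normalize(q + ½dt·q⊗(0,ω)) = (-0.0335, -0.9571, -0.0697, 0.2793)
a = F/m = (-0.1250, 0.7750, 0.2000)
p' = p + v·dt = (0.3240, 1.4240, -0.4720)
new velocity v' = (-1.9050, -1.8690, 0.7080)

p' = (0.3240, 1.4240, -0.4720)
q' = (-0.0335, -0.9571, -0.0697, 0.2793)
v' = (-1.9050, -1.8690, 0.7080)
ω' = (0.8380, 0.5896, -0.6360)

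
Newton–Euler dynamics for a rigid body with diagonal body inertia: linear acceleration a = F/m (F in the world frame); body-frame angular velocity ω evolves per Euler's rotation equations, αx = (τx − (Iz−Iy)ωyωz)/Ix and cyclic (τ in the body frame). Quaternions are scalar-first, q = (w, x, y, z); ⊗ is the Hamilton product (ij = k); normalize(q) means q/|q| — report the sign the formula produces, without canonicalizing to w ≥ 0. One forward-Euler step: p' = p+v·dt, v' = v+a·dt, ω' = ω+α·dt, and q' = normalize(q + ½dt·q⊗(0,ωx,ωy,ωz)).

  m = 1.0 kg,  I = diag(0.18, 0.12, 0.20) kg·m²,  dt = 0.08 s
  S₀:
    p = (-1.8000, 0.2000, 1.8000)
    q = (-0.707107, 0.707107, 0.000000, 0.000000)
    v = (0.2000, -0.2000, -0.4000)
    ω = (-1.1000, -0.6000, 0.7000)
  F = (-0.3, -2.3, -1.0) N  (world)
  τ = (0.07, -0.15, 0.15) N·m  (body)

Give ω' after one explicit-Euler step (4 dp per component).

ω×(Iω) gyroscopic = (-0.0336, 0.0154, -0.0396)
(τ − ω×Iω)/I = (0.5756, -1.3783, 0.9480)
ω' = ω + α·dt = (-1.0540, -0.7103, 0.7758)

ω' = (-1.0540, -0.7103, 0.7758)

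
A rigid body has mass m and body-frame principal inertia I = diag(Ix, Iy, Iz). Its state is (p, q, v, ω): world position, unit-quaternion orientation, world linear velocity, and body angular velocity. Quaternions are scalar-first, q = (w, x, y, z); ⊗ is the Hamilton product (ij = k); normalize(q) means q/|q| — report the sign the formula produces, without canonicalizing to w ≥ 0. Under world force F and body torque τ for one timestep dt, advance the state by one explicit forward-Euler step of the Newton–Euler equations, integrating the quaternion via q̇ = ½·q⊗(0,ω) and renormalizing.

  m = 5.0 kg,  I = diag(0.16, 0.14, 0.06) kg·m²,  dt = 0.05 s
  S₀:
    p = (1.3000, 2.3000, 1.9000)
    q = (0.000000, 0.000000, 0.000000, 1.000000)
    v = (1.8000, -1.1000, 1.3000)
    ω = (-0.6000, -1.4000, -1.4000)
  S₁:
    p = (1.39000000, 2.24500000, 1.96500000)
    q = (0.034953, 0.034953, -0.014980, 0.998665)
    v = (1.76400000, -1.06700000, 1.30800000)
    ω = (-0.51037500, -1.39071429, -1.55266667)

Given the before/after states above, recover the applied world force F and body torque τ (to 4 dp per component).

F = (-3.6000, 3.3000, 0.8000)
τ = (0.1300, 0.1100, -0.2000)

Δω = ω₁−ω₀ = (0.08962500, 0.00928571, -0.15266667)
precession coupling = (-0.1568, 0.0840, -0.0168)
applied torque τ = (0.1300, 0.1100, -0.2000)
velocity change Δv = (-0.03600000, 0.03300000, 0.00800000)
F = m·Δv/dt = (-3.6000, 3.3000, 0.8000)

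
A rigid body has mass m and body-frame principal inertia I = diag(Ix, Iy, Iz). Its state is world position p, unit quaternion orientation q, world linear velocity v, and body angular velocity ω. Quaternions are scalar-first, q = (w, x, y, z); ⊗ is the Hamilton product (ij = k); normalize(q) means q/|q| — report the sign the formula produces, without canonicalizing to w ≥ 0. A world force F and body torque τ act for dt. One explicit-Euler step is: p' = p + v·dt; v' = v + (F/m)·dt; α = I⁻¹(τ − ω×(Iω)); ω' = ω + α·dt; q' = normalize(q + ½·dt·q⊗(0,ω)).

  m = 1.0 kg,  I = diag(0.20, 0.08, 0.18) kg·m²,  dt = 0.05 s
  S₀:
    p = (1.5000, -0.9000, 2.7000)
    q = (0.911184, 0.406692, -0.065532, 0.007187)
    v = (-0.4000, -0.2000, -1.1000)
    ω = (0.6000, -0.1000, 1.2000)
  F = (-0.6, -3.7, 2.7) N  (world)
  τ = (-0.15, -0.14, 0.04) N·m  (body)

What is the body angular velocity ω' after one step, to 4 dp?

(τ − ω×Iω)/I = (-0.6900, -1.9300, 0.1822)
ω + α·dt = (0.5655, -0.1965, 1.2091)

ω' = (0.5655, -0.1965, 1.2091)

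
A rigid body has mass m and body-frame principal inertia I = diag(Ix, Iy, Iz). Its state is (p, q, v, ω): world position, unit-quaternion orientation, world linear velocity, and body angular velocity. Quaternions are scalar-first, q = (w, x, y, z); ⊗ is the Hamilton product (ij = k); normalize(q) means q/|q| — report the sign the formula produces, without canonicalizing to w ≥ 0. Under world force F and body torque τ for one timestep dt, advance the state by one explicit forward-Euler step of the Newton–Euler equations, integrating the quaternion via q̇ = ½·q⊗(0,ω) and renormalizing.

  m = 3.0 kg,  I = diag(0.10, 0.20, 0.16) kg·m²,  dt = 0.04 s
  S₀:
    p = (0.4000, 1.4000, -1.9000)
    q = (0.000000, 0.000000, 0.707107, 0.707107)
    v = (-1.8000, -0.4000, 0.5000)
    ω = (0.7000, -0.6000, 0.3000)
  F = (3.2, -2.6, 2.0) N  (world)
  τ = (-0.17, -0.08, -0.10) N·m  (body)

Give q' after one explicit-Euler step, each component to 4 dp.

q' = (0.0042, 0.0127, 0.7169, 0.6971)

q⊗(0,ω) = (0.2121321, 0.6363963, 0.4949749, -0.4949749)
updated quaternion q' = (0.0042, 0.0127, 0.7169, 0.6971)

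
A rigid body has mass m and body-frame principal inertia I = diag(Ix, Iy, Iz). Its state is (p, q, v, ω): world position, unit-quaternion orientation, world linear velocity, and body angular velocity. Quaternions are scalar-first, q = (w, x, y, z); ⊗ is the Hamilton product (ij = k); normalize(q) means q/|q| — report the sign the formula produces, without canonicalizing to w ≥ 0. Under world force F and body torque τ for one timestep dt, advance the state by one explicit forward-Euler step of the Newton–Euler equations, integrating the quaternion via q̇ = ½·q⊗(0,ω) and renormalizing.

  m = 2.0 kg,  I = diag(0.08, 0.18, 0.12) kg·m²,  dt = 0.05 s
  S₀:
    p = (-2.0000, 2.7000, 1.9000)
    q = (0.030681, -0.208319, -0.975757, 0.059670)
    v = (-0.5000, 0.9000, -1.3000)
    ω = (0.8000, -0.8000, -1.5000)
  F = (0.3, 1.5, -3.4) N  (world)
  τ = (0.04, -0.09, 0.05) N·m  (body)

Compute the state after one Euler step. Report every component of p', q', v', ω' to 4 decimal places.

new position p' = (-2.0250, 2.7450, 1.8350)
v + (F/m)dt = (-0.4925, 0.9375, -1.3850)
(τ − ω×Iω)/I = (1.4000, -0.7667, 0.9500)
new body rate ω' = (0.8700, -0.8383, -1.4525)
Hamilton product q⊗(0,ω) = (-0.5244454, 1.5359163, -0.2892873, 0.9012393)
q' = normalize(q + ½dt·q⊗(0,ω)) = (0.0176, -0.1697, -0.9819, 0.0821)

p' = (-2.0250, 2.7450, 1.8350)
q' = (0.0176, -0.1697, -0.9819, 0.0821)
v' = (-0.4925, 0.9375, -1.3850)
ω' = (0.8700, -0.8383, -1.4525)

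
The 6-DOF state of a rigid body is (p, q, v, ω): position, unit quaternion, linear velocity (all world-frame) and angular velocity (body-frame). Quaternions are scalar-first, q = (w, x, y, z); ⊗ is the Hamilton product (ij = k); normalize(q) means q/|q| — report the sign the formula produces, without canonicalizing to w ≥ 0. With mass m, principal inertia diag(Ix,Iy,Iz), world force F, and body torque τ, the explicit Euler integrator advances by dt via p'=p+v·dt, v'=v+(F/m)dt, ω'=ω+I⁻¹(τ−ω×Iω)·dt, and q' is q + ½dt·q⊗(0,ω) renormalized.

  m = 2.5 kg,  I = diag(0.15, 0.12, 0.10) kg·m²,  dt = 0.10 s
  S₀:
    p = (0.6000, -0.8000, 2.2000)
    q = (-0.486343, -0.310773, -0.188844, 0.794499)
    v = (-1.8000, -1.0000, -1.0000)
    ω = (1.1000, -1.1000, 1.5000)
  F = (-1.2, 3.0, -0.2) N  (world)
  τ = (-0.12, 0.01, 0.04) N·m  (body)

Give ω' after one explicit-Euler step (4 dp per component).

gyro term ω×Iω = (0.0330, 0.0825, 0.0363)
angular accel α = (-1.0200, -0.6042, 0.0370)
new body rate ω' = (0.9980, -1.1604, 1.5037)

ω' = (0.9980, -1.1604, 1.5037)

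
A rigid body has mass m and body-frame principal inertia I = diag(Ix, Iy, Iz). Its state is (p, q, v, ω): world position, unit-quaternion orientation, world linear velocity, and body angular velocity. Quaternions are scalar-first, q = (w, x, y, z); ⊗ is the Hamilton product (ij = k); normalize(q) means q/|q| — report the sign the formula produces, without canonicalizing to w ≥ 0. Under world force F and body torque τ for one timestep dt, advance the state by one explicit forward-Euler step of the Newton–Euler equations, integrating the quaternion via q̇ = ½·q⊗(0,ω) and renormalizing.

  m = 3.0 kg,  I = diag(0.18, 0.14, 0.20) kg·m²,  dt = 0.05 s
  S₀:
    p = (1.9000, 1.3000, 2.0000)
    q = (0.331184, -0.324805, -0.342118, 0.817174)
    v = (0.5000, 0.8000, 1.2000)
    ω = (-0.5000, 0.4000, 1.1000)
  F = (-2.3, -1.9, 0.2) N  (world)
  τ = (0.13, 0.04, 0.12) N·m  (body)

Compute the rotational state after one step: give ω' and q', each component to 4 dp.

ω' = (-0.4712, 0.4104, 1.1280)
q' = (0.3079, -0.3463, -0.3399, 0.8183)

(τ − ω×Iω)/I = (0.5756, 0.2071, 0.5600)
ω' = ω + α·dt = (-0.4712, 0.4104, 1.1280)
q⊗(0,ω) = (-0.9244467, -0.8687914, 0.0811721, 0.0633214)
updated quaternion q' = (0.3079, -0.3463, -0.3399, 0.8183)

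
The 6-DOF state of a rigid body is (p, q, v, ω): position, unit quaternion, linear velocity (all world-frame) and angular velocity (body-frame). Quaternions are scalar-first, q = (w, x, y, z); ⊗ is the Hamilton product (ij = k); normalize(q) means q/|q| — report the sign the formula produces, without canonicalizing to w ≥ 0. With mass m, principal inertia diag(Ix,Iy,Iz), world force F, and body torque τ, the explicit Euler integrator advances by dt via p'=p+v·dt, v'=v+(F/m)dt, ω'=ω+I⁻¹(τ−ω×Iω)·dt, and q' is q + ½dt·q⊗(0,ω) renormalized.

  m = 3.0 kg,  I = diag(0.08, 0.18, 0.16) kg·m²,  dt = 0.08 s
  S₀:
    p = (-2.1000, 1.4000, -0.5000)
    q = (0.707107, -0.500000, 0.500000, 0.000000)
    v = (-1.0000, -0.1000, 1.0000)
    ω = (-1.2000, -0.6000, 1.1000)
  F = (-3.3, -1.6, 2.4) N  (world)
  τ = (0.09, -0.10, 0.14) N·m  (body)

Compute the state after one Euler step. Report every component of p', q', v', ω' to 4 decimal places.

p' = (-2.1800, 1.3920, -0.4200)
q' = (0.6934, -0.5107, 0.5038, 0.0670)
v' = (-1.0880, -0.1427, 1.0640)
ω' = (-1.1232, -0.6914, 1.1340)

p' = p + v·dt = (-2.1800, 1.3920, -0.4200)
v + (F/m)dt = (-1.0880, -0.1427, 1.0640)
gyro term ω×Iω = (0.0132, 0.1056, 0.0720)
(τ − ω×Iω)/I = (0.9600, -1.1422, 0.4250)
new body rate ω' = (-1.1232, -0.6914, 1.1340)
q⊗(0,ω) = (-0.3000000, -0.2985284, 0.1257358, 1.6778177)
q' = normalize(q + ½dt·q⊗(0,ω)) = (0.6934, -0.5107, 0.5038, 0.0670)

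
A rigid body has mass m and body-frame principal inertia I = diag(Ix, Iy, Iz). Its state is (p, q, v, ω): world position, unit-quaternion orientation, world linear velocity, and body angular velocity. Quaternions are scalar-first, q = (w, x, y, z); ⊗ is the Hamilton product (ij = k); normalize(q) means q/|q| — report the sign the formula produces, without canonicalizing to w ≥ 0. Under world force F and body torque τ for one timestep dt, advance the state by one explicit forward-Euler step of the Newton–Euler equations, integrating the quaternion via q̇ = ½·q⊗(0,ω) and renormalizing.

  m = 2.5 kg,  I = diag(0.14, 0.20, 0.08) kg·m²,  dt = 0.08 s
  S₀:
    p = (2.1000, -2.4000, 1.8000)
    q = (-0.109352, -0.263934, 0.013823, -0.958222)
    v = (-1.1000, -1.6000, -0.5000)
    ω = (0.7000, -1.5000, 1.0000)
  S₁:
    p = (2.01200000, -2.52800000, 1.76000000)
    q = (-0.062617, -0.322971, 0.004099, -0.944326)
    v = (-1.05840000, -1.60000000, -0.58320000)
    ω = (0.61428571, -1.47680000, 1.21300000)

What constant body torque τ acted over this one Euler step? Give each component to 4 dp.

rate change Δω = (-0.08571429, 0.02320000, 0.21300000)
ω₀×(Iω₀) = (0.1800, 0.0420, -0.0630)
τ = I·(Δω/dt) + ω₀×(Iω₀) = (0.0300, 0.1000, 0.1500)

τ = (0.0300, 0.1000, 0.1500)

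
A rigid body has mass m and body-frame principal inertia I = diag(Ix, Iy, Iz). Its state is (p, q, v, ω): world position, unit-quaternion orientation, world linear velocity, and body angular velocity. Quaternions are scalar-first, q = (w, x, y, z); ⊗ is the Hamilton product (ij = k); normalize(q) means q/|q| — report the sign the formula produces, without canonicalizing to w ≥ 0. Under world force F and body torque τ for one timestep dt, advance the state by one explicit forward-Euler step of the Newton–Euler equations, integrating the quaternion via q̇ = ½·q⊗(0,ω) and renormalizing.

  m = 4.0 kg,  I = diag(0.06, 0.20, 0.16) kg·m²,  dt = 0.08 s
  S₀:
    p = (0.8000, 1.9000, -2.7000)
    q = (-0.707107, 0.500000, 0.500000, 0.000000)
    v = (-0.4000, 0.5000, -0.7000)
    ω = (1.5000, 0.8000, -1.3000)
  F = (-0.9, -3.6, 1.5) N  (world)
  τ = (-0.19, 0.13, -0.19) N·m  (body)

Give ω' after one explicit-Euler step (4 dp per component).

α = I⁻¹(τ − ω×Iω) = (-3.8600, -0.3250, -2.2375)
ω' = ω + α·dt = (1.1912, 0.7740, -1.4790)

ω' = (1.1912, 0.7740, -1.4790)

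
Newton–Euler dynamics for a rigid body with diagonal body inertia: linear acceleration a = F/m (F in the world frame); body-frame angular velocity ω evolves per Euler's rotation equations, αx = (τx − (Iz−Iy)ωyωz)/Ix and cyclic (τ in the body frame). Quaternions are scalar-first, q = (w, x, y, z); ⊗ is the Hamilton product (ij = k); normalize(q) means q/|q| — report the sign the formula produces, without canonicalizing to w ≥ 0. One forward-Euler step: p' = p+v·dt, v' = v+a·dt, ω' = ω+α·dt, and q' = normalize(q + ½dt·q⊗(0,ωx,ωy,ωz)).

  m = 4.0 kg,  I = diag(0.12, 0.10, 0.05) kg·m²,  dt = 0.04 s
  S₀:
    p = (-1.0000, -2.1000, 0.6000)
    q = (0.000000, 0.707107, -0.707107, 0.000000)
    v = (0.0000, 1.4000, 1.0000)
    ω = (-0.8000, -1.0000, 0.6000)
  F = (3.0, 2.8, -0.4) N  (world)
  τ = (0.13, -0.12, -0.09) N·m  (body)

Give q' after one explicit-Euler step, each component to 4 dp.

q⊗(0,ω) = (-0.1414214, -0.4242642, -0.4242642, -1.2727926)
q' = normalize(q + ½dt·q⊗(0,ω)) = (-0.0028, 0.6983, -0.7153, -0.0254)

q' = (-0.0028, 0.6983, -0.7153, -0.0254)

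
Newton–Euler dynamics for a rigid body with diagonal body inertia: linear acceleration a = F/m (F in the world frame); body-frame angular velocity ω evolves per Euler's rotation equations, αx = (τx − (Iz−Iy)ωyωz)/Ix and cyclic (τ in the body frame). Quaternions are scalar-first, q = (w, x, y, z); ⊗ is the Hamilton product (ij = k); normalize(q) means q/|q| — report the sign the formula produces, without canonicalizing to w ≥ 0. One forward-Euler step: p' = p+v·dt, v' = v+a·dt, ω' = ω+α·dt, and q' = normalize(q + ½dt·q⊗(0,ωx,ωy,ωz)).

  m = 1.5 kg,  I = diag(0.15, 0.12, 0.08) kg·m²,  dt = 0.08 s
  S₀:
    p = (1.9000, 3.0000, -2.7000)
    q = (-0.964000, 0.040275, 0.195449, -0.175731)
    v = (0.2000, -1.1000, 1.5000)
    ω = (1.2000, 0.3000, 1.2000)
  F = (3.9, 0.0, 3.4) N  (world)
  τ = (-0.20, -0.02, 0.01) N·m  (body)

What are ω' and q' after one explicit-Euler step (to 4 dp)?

ω' = (1.1010, 0.2195, 1.2208)
q' = (-0.9576, 0.0055, 0.1731, -0.2304)

angular accel α = (-1.2373, -1.0067, 0.2600)
new body rate ω' = (1.1010, 0.2195, 1.2208)
Hamilton product q⊗(0,ω) = (0.1039125, -0.8695419, -0.5484072, -1.3792563)
q' = normalize(q + ½dt·q⊗(0,ω)) = (-0.9576, 0.0055, 0.1731, -0.2304)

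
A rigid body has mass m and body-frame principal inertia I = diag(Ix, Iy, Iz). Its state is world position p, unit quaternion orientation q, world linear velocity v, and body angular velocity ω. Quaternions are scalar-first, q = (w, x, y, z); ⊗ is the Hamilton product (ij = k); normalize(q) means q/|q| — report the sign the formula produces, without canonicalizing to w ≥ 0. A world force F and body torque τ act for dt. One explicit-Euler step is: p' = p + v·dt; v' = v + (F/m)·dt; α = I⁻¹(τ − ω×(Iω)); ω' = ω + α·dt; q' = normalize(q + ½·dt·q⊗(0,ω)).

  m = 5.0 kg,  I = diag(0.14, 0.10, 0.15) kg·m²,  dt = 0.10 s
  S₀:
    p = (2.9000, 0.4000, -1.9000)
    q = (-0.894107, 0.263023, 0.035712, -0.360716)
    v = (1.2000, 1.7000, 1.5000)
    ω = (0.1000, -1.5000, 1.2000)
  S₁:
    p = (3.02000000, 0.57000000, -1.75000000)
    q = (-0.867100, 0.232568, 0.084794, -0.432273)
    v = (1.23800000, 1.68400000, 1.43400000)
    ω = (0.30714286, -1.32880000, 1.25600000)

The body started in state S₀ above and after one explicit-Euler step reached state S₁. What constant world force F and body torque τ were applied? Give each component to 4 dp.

v₁ − v₀ = (0.03800000, -0.01600000, -0.06600000)
m·(v₁−v₀)/dt = (1.9000, -0.8000, -3.3000)
ω₁ − ω₀ = (0.20714286, 0.17120000, 0.05600000)
ω₀×(Iω₀) = (-0.0900, -0.0012, 0.0060)
τ = I·(Δω/dt) + ω₀×(Iω₀) = (0.2000, 0.1700, 0.0900)

F = (1.9000, -0.8000, -3.3000)
τ = (0.2000, 0.1700, 0.0900)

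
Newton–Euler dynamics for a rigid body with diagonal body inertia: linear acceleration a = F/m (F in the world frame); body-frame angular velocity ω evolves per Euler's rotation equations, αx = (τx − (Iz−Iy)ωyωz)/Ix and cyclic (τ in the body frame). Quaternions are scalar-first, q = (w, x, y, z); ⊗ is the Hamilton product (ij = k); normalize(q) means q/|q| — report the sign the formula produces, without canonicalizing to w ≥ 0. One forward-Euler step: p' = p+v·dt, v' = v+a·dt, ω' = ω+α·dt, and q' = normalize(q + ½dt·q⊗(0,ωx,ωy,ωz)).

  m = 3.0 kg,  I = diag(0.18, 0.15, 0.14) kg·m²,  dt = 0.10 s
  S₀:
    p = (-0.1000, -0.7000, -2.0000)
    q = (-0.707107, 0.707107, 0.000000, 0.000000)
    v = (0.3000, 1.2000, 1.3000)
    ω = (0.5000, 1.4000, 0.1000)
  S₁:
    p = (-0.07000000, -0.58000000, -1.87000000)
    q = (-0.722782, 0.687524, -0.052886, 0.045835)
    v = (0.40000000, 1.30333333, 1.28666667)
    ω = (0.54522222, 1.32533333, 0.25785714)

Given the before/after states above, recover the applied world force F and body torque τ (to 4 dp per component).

F = (3.0000, 3.1000, -0.4000)
τ = (0.0800, -0.1100, 0.2000)

ω₁ − ω₀ = (0.04522222, -0.07466667, 0.15785714)
gyro term ω₀×Iω₀ = (-0.0014, 0.0020, -0.0210)
applied torque τ = (0.0800, -0.1100, 0.2000)
velocity change Δv = (0.10000000, 0.10333333, -0.01333333)
applied force F = (3.0000, 3.1000, -0.4000)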